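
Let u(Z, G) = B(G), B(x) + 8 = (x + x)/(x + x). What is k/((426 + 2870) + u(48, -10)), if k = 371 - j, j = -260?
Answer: 631/3289 ≈ 0.19185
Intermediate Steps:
B(x) = -7 (B(x) = -8 + (x + x)/(x + x) = -8 + (2*x)/((2*x)) = -8 + (2*x)*(1/(2*x)) = -8 + 1 = -7)
u(Z, G) = -7
k = 631 (k = 371 - 1*(-260) = 371 + 260 = 631)
k/((426 + 2870) + u(48, -10)) = 631/((426 + 2870) - 7) = 631/(3296 - 7) = 631/3289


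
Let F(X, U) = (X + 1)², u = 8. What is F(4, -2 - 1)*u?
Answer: 200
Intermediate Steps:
F(X, U) = (1 + X)²
F(4, -2 - 1)*u = (1 + 4)²*8 = 5²*8 = 25*8 = 200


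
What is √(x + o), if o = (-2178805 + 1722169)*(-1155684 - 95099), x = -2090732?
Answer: 2*√142787613814 ≈ 7.5575e+5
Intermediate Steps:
o = 571152545988 (o = -456636*(-1250783) = 571152545988)
√(x + o) = √(-2090732 + 571152545988) = √571150455256 = 2*√142787613814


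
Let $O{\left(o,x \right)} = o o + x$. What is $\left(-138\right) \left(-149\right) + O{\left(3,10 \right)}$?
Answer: $20581$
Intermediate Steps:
$O{\left(o,x \right)} = x + o^{2}$ ($O{\left(o,x \right)} = o^{2} + x = x + o^{2}$)
$\left(-138\right) \left(-149\right) + O{\left(3,10 \right)} = \left(-138\right) \left(-149\right) + \left(10 + 3^{2}\right) = 20562 + \left(10 + 9\right) = 20562 + 19 = 20581$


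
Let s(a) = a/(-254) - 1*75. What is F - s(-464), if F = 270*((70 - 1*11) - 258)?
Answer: -6814417/127 ≈ -53657.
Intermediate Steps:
s(a) = -75 - a/254 (s(a) = a*(-1/254) - 75 = -a/254 - 75 = -75 - a/254)
F = -53730 (F = 270*((70 - 11) - 258) = 270*(59 - 258) = 270*(-199) = -53730)
F - s(-464) = -53730 - (-75 - 1/254*(-464)) = -53730 - (-75 + 232/127) = -53730 - 1*(-9293/127) = -53730 + 9293/127 = -6814417/127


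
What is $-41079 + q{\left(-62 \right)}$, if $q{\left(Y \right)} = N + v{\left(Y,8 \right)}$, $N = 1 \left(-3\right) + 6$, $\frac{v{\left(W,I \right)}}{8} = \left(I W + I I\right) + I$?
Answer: $-44468$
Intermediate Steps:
$v{\left(W,I \right)} = 8 I + 8 I^{2} + 8 I W$ ($v{\left(W,I \right)} = 8 \left(\left(I W + I I\right) + I\right) = 8 \left(\left(I W + I^{2}\right) + I\right) = 8 \left(\left(I^{2} + I W\right) + I\right) = 8 \left(I + I^{2} + I W\right) = 8 I + 8 I^{2} + 8 I W$)
$N = 3$ ($N = -3 + 6 = 3$)
$q{\left(Y \right)} = 579 + 64 Y$ ($q{\left(Y \right)} = 3 + 8 \cdot 8 \left(1 + 8 + Y\right) = 3 + 8 \cdot 8 \left(9 + Y\right) = 3 + \left(576 + 64 Y\right) = 579 + 64 Y$)
$-41079 + q{\left(-62 \right)} = -41079 + \left(579 + 64 \left(-62\right)\right) = -41079 + \left(579 - 3968\right) = -41079 - 3389 = -44468$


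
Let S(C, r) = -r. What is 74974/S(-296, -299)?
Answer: 74974/299 ≈ 250.75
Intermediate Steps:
74974/S(-296, -299) = 74974/((-1*(-299))) = 74974/299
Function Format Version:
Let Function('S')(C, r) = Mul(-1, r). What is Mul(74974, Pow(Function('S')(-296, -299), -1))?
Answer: Rational(74974, 299) ≈ 250.75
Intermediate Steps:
Mul(74974, Pow(Function('S')(-296, -299), -1)) = Mul(74974, Pow(Mul(-1, -299), -1)) = Mul(74974, Pow(299, -1)) = Mul(74974, Rational(1, 299)) = Rational(74974, 299)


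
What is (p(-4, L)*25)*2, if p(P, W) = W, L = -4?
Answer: -200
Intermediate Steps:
(p(-4, L)*25)*2 = -4*25*2 = -100*2 = -200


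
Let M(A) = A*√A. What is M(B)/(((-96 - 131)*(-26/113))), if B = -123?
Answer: -13899*I*√123/5902 ≈ -26.118*I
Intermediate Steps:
M(A) = A^(3/2)
M(B)/(((-96 - 131)*(-26/113))) = (-123)^(3/2)/(((-96 - 131)*(-26/113))) = (-123*I*√123)/((-(-5902)/113)) = (-123*I*√123)/((-227*(-26/113))) = (-123*I*√123)/(5902/113) = -123*I*√123*(113/5902) = -13899*I*√123/5902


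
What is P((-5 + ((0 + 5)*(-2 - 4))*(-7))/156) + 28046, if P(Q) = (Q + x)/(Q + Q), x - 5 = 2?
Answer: 11500157/410 ≈ 28049.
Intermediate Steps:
x = 7 (x = 5 + 2 = 7)
P(Q) = (7 + Q)/(2*Q) (P(Q) = (Q + 7)/(Q + Q) = (7 + Q)/((2*Q)) = (7 + Q)*(1/(2*Q)) = (7 + Q)/(2*Q))
P((-5 + ((0 + 5)*(-2 - 4))*(-7))/156) + 28046 = (7 + (-5 + ((0 + 5)*(-2 - 4))*(-7))/156)/(2*(((-5 + ((0 + 5)*(-2 - 4))*(-7))/156))) + 28046 = (7 + (-5 + (5*(-6))*(-7))*(1/156))/(2*(((-5 + (5*(-6))*(-7))*(1/156)))) + 28046 = (7 + (-5 - 30*(-7))*(1/156))/(2*(((-5 - 30*(-7))*(1/156)))) + 28046 = (7 + (-5 + 210)*(1/156))/(2*(((-5 + 210)*(1/156)))) + 28046 = (7 + 205*(1/156))/(2*((205*(1/156)))) + 28046 = (7 + 205/156)/(2*(205/156)) + 28046 = (½)*(156/205)*(1297/156) + 28046 = 1297/410 + 28046 = 11500157/410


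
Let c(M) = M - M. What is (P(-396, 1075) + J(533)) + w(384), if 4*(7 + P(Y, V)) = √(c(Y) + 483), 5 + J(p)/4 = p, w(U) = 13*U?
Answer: 7097 + √483/4 ≈ 7102.5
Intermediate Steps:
c(M) = 0
J(p) = -20 + 4*p
P(Y, V) = -7 + √483/4 (P(Y, V) = -7 + √(0 + 483)/4 = -7 + √483/4)
(P(-396, 1075) + J(533)) + w(384) = ((-7 + √483/4) + (-20 + 4*533)) + 13*384 = ((-7 + √483/4) + (-20 + 2132)) + 4992 = ((-7 + √483/4) + 2112) + 4992 = (2105 + √483/4) + 4992 = 7097 + √483/4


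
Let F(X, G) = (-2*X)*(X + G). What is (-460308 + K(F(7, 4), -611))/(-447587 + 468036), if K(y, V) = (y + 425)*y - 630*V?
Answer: -117112/20449 ≈ -5.7270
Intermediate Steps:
F(X, G) = -2*X*(G + X) (F(X, G) = (-2*X)*(G + X) = -2*X*(G + X))
K(y, V) = -630*V + y*(425 + y) (K(y, V) = (425 + y)*y - 630*V = y*(425 + y) - 630*V = -630*V + y*(425 + y))
(-460308 + K(F(7, 4), -611))/(-447587 + 468036) = (-460308 + ((-2*7*(4 + 7))² - 630*(-611) + 425*(-2*7*(4 + 7))))/(-447587 + 468036) = (-460308 + ((-2*7*11)² + 384930 + 425*(-2*7*11)))/20449 = (-460308 + ((-154)² + 384930 + 425*(-154)))*(1/20449) = (-460308 + (23716 + 384930 - 65450))*(1/20449) = (-460308 + 343196)*(1/20449) = -117112*1/20449 = -117112/20449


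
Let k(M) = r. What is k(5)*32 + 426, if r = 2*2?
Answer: 554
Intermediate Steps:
r = 4
k(M) = 4
k(5)*32 + 426 = 4*32 + 426 = 128 + 426 = 554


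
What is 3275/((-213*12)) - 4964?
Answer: -12691259/2556 ≈ -4965.3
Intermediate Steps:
3275/((-213*12)) - 4964 = 3275/(-2556) - 4964 = 3275*(-1/2556) - 4964 = -3275/2556 - 4964 = -12691259/2556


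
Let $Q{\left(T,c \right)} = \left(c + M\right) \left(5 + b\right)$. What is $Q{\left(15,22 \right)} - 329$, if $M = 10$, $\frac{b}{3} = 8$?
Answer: $599$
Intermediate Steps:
$b = 24$ ($b = 3 \cdot 8 = 24$)
$Q{\left(T,c \right)} = 290 + 29 c$ ($Q{\left(T,c \right)} = \left(c + 10\right) \left(5 + 24\right) = \left(10 + c\right) 29 = 290 + 29 c$)
$Q{\left(15,22 \right)} - 329 = \left(290 + 29 \cdot 22\right) - 329 = \left(290 + 638\right) - 329 = 928 - 329 = 599$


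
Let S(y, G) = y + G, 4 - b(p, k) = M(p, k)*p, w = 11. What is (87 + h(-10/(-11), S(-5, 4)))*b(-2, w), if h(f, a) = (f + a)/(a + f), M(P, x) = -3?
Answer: -176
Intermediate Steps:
b(p, k) = 4 + 3*p (b(p, k) = 4 - (-3)*p = 4 + 3*p)
S(y, G) = G + y
h(f, a) = 1 (h(f, a) = (a + f)/(a + f) = 1)
(87 + h(-10/(-11), S(-5, 4)))*b(-2, w) = (87 + 1)*(4 + 3*(-2)) = 88*(4 - 6) = 88*(-2) = -176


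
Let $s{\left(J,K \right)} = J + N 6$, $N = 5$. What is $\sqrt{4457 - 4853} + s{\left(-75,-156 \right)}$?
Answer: $-45 + 6 i \sqrt{11} \approx -45.0 + 19.9 i$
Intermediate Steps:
$s{\left(J,K \right)} = 30 + J$ ($s{\left(J,K \right)} = J + 5 \cdot 6 = J + 30 = 30 + J$)
$\sqrt{4457 - 4853} + s{\left(-75,-156 \right)} = \sqrt{4457 - 4853} + \left(30 - 75\right) = \sqrt{-396} - 45 = 6 i \sqrt{11} - 45 = -45 + 6 i \sqrt{11}$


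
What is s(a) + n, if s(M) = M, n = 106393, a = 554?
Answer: 106947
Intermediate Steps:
s(a) + n = 554 + 106393 = 106947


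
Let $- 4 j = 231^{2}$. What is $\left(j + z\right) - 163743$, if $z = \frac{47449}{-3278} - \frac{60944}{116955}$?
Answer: $- \frac{135791316323039}{766756980} \approx -1.771 \cdot 10^{5}$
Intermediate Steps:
$z = - \frac{5749172227}{383378490}$ ($z = 47449 \left(- \frac{1}{3278}\right) - \frac{60944}{116955} = - \frac{47449}{3278} - \frac{60944}{116955} = - \frac{5749172227}{383378490} \approx -14.996$)
$j = - \frac{53361}{4}$ ($j = - \frac{231^{2}}{4} = \left(- \frac{1}{4}\right) 53361 = - \frac{53361}{4} \approx -13340.0$)
$\left(j + z\right) - 163743 = \left(- \frac{53361}{4} - \frac{5749172227}{383378490}\right) - 163743 = - \frac{10240228146899}{766756980} - 163743 = - \frac{135791316323039}{766756980}$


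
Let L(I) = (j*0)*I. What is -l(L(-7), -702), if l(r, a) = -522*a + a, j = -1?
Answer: -365742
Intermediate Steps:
L(I) = 0 (L(I) = (-1*0)*I = 0*I = 0)
l(r, a) = -521*a
-l(L(-7), -702) = -(-521)*(-702) = -1*365742 = -365742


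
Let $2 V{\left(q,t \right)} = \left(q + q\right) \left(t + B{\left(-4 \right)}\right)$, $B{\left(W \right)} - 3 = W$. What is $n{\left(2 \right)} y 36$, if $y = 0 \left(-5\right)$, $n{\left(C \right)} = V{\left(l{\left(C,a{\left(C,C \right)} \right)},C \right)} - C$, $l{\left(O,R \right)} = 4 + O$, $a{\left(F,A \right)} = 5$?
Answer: $0$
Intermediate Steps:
$B{\left(W \right)} = 3 + W$
$V{\left(q,t \right)} = q \left(-1 + t\right)$ ($V{\left(q,t \right)} = \frac{\left(q + q\right) \left(t + \left(3 - 4\right)\right)}{2} = \frac{2 q \left(t - 1\right)}{2} = \frac{2 q \left(-1 + t\right)}{2} = q \left(-1 + t\right)$)
$n{\left(C \right)} = - C + \left(-1 + C\right) \left(4 + C\right)$ ($n{\left(C \right)} = \left(4 + C\right) \left(-1 + C\right) - C = \left(-1 + C\right) \left(4 + C\right) - C = - C + \left(-1 + C\right) \left(4 + C\right)$)
$y = 0$
$n{\left(2 \right)} y 36 = \left(\left(-1\right) 2 + \left(-1 + 2\right) \left(4 + 2\right)\right) 0 \cdot 36 = \left(-2 + 1 \cdot 6\right) 0 \cdot 36 = \left(-2 + 6\right) 0 \cdot 36 = 4 \cdot 0 \cdot 36 = 0 \cdot 36 = 0$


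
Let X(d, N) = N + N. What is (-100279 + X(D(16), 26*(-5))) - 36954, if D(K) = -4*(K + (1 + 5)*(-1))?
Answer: -137493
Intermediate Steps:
D(K) = 24 - 4*K (D(K) = -4*(K + 6*(-1)) = -4*(K - 6) = -4*(-6 + K) = 24 - 4*K)
X(d, N) = 2*N
(-100279 + X(D(16), 26*(-5))) - 36954 = (-100279 + 2*(26*(-5))) - 36954 = (-100279 + 2*(-130)) - 36954 = (-100279 - 260) - 36954 = -100539 - 36954 = -137493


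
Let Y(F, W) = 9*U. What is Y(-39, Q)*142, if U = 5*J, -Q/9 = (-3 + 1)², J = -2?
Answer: -12780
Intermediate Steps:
Q = -36 (Q = -9*(-3 + 1)² = -9*(-2)² = -9*4 = -36)
U = -10 (U = 5*(-2) = -10)
Y(F, W) = -90 (Y(F, W) = 9*(-10) = -90)
Y(-39, Q)*142 = -90*142 = -12780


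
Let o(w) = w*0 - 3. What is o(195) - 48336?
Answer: -48339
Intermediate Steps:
o(w) = -3 (o(w) = 0 - 3 = -3)
o(195) - 48336 = -3 - 48336 = -48339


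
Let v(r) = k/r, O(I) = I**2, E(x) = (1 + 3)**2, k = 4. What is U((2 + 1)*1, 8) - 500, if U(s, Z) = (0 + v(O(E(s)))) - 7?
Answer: -32447/64 ≈ -506.98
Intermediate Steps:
E(x) = 16 (E(x) = 4**2 = 16)
v(r) = 4/r
U(s, Z) = -447/64 (U(s, Z) = (0 + 4/(16**2)) - 7 = (0 + 4/256) - 7 = (0 + 4*(1/256)) - 7 = (0 + 1/64) - 7 = 1/64 - 7 = -447/64)
U((2 + 1)*1, 8) - 500 = -447/64 - 500 = -32447/64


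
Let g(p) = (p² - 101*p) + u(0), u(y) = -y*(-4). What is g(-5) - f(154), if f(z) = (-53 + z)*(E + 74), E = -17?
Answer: -5227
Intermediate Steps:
u(y) = 4*y
g(p) = p² - 101*p (g(p) = (p² - 101*p) + 4*0 = (p² - 101*p) + 0 = p² - 101*p)
f(z) = -3021 + 57*z (f(z) = (-53 + z)*(-17 + 74) = (-53 + z)*57 = -3021 + 57*z)
g(-5) - f(154) = -5*(-101 - 5) - (-3021 + 57*154) = -5*(-106) - (-3021 + 8778) = 530 - 1*5757 = 530 - 5757 = -5227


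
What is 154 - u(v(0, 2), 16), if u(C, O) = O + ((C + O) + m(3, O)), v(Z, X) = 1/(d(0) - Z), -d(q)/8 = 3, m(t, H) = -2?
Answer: 2977/24 ≈ 124.04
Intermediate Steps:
d(q) = -24 (d(q) = -8*3 = -24)
v(Z, X) = 1/(-24 - Z)
u(C, O) = -2 + C + 2*O (u(C, O) = O + ((C + O) - 2) = O + (-2 + C + O) = -2 + C + 2*O)
154 - u(v(0, 2), 16) = 154 - (-2 - 1/(24 + 0) + 2*16) = 154 - (-2 - 1/24 + 32) = 154 - 1*719/24 = 154 - 719/24 = 2977/24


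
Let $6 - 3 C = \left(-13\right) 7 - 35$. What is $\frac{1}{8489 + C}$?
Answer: $\frac{1}{8533} \approx 0.00011719$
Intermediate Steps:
$C = 44$ ($C = 2 - \frac{\left(-13\right) 7 - 35}{3} = 2 - \frac{-91 - 35}{3} = 2 - -42 = 2 + 42 = 44$)
$\frac{1}{8489 + C} = \frac{1}{8489 + 44} = \frac{1}{8533}$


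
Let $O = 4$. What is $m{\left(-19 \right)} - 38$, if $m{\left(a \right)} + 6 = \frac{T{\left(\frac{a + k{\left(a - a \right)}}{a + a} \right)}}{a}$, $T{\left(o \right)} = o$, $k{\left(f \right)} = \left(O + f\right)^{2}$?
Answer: $- \frac{31771}{722} \approx -44.004$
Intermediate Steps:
$k{\left(f \right)} = \left(4 + f\right)^{2}$
$m{\left(a \right)} = -6 + \frac{16 + a}{2 a^{2}}$ ($m{\left(a \right)} = -6 + \frac{\left(a + \left(4 + \left(a - a\right)\right)^{2}\right) \frac{1}{a + a}}{a} = -6 + \frac{\left(a + \left(4 + 0\right)^{2}\right) \frac{1}{2 a}}{a} = -6 + \frac{\left(a + 4^{2}\right) \frac{1}{2 a}}{a} = -6 + \frac{\left(a + 16\right) \frac{1}{2 a}}{a} = -6 + \frac{\left(16 + a\right) \frac{1}{2 a}}{a} = -6 + \frac{\frac{1}{2} \frac{1}{a} \left(16 + a\right)}{a} = -6 + \frac{16 + a}{2 a^{2}}$)
$m{\left(-19 \right)} - 38 = \left(-6 + \frac{1}{2 \left(-19\right)} + \frac{8}{361}\right) - 38 = \left(-6 + \frac{1}{2} \left(- \frac{1}{19}\right) + 8 \cdot \frac{1}{361}\right) - 38 = \left(-6 - \frac{1}{38} + \frac{8}{361}\right) - 38 = - \frac{4335}{722} - 38 = - \frac{31771}{722}$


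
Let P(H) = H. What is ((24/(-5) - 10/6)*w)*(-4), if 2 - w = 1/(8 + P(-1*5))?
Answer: 388/9 ≈ 43.111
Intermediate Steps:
w = 5/3 (w = 2 - 1/(8 - 1*5) = 2 - 1/(8 - 5) = 2 - 1/3 = 2 - 1*⅓ = 2 - ⅓ = 5/3 ≈ 1.6667)
((24/(-5) - 10/6)*w)*(-4) = ((24/(-5) - 10/6)*(5/3))*(-4) = ((24*(-⅕) - 10*⅙)*(5/3))*(-4) = ((-24/5 - 5/3)*(5/3))*(-4) = -97/15*5/3*(-4) = -97/9*(-4) = 388/9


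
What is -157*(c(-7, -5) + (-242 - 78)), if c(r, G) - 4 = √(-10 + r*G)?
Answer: 48827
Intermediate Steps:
c(r, G) = 4 + √(-10 + G*r) (c(r, G) = 4 + √(-10 + r*G) = 4 + √(-10 + G*r))
-157*(c(-7, -5) + (-242 - 78)) = -157*((4 + √(-10 - 5*(-7))) + (-242 - 78)) = -157*((4 + √(-10 + 35)) - 320) = -157*((4 + √25) - 320) = -157*((4 + 5) - 320) = -157*(9 - 320) = -157*(-311) = 48827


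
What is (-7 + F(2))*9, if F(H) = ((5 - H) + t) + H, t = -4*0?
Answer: -18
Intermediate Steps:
t = 0
F(H) = 5 (F(H) = ((5 - H) + 0) + H = (5 - H) + H = 5)
(-7 + F(2))*9 = (-7 + 5)*9 = -2*9 = -18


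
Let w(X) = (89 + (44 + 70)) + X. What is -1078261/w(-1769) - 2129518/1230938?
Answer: 661968806815/963824454 ≈ 686.81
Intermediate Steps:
w(X) = 203 + X (w(X) = (89 + 114) + X = 203 + X)
-1078261/w(-1769) - 2129518/1230938 = -1078261/(203 - 1769) - 2129518/1230938 = -1078261/(-1566) - 2129518*1/1230938 = -1078261*(-1/1566) - 1064759/615469 = 1078261/1566 - 1064759/615469 = 661968806815/963824454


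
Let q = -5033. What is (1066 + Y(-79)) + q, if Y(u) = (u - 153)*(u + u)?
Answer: 32689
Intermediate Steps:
Y(u) = 2*u*(-153 + u) (Y(u) = (-153 + u)*(2*u) = 2*u*(-153 + u))
(1066 + Y(-79)) + q = (1066 + 2*(-79)*(-153 - 79)) - 5033 = (1066 + 2*(-79)*(-232)) - 5033 = (1066 + 36656) - 5033 = 37722 - 5033 = 32689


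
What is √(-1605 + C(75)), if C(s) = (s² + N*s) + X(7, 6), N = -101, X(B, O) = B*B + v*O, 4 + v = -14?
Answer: I*√3614 ≈ 60.117*I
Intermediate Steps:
v = -18 (v = -4 - 14 = -18)
X(B, O) = B² - 18*O (X(B, O) = B*B - 18*O = B² - 18*O)
C(s) = -59 + s² - 101*s (C(s) = (s² - 101*s) + (7² - 18*6) = (s² - 101*s) + (49 - 108) = (s² - 101*s) - 59 = -59 + s² - 101*s)
√(-1605 + C(75)) = √(-1605 + (-59 + 75² - 101*75)) = √(-1605 + (-59 + 5625 - 7575)) = √(-1605 - 2009) = √(-3614) = I*√3614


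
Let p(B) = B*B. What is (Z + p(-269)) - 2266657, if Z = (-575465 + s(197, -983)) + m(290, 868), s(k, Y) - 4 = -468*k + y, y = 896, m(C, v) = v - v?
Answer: -2861057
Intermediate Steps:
m(C, v) = 0
p(B) = B²
s(k, Y) = 900 - 468*k (s(k, Y) = 4 + (-468*k + 896) = 4 + (896 - 468*k) = 900 - 468*k)
Z = -666761 (Z = (-575465 + (900 - 468*197)) + 0 = (-575465 + (900 - 92196)) + 0 = (-575465 - 91296) + 0 = -666761 + 0 = -666761)
(Z + p(-269)) - 2266657 = (-666761 + (-269)²) - 2266657 = (-666761 + 72361) - 2266657 = -594400 - 2266657 = -2861057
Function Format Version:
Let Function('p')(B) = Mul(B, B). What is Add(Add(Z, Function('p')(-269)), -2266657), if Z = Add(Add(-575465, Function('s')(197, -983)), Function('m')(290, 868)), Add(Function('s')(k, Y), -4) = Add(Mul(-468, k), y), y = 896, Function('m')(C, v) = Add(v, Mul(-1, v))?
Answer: -2861057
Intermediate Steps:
Function('m')(C, v) = 0
Function('p')(B) = Pow(B, 2)
Function('s')(k, Y) = Add(900, Mul(-468, k)) (Function('s')(k, Y) = Add(4, Add(Mul(-468, k), 896)) = Add(4, Add(896, Mul(-468, k))) = Add(900, Mul(-468, k)))
Z = -666761 (Z = Add(Add(-575465, Add(900, Mul(-468, 197))), 0) = Add(Add(-575465, Add(900, -92196)), 0) = Add(Add(-575465, -91296), 0) = Add(-666761, 0) = -666761)
Add(Add(Z, Function('p')(-269)), -2266657) = Add(Add(-666761, Pow(-269, 2)), -2266657) = Add(Add(-666761, 72361), -2266657) = Add(-594400, -2266657) = -2861057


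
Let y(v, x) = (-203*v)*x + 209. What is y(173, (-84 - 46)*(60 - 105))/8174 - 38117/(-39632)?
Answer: -4070960982677/161975984 ≈ -25133.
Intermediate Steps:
y(v, x) = 209 - 203*v*x (y(v, x) = -203*v*x + 209 = 209 - 203*v*x)
y(173, (-84 - 46)*(60 - 105))/8174 - 38117/(-39632) = (209 - 203*173*(-84 - 46)*(60 - 105))/8174 - 38117/(-39632) = (209 - 203*173*(-130*(-45)))*(1/8174) - 38117*(-1/39632) = (209 - 203*173*5850)*(1/8174) + 38117/39632 = (209 - 205446150)*(1/8174) + 38117/39632 = -205445941*1/8174 + 38117/39632 = -205445941/8174 + 38117/39632 = -4070960982677/161975984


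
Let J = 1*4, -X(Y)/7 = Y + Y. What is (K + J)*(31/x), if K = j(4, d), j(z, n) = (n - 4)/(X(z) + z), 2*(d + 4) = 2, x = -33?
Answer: -6665/1716 ≈ -3.8840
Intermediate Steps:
X(Y) = -14*Y (X(Y) = -7*(Y + Y) = -14*Y)
d = -3 (d = -4 + (½)*2 = -4 + 1 = -3)
J = 4
j(z, n) = -(-4 + n)/(13*z) (j(z, n) = (n - 4)/(-14*z + z) = (-4 + n)/((-13*z)) = (-4 + n)*(-1/(13*z)) = -(-4 + n)/(13*z))
K = 7/52 (K = (1/13)*(4 - 1*(-3))/4 = (1/13)*(¼)*(4 + 3) = (1/13)*(¼)*7 = 7/52 ≈ 0.13462)
(K + J)*(31/x) = (7/52 + 4)*(31/(-33)) = 215*(31*(-1/33))/52 = (215/52)*(-31/33) = -6665/1716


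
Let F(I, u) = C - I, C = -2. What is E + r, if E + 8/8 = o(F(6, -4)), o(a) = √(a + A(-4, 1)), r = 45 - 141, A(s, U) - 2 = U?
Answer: -97 + I*√5 ≈ -97.0 + 2.2361*I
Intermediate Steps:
A(s, U) = 2 + U
r = -96
F(I, u) = -2 - I
o(a) = √(3 + a) (o(a) = √(a + (2 + 1)) = √(a + 3) = √(3 + a))
E = -1 + I*√5 (E = -1 + √(3 + (-2 - 1*6)) = -1 + √(3 + (-2 - 6)) = -1 + √(3 - 8) = -1 + √(-5) = -1 + I*√5 ≈ -1.0 + 2.2361*I)
E + r = (-1 + I*√5) - 96 = -97 + I*√5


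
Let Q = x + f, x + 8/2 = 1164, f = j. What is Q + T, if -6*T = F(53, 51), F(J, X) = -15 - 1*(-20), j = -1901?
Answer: -4451/6 ≈ -741.83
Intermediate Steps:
f = -1901
x = 1160 (x = -4 + 1164 = 1160)
F(J, X) = 5 (F(J, X) = -15 + 20 = 5)
Q = -741 (Q = 1160 - 1901 = -741)
T = -⅚ (T = -⅙*5 = -⅚ ≈ -0.83333)
Q + T = -741 - ⅚ = -4451/6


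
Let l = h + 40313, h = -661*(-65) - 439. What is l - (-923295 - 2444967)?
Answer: 3451101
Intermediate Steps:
h = 42526 (h = 42965 - 439 = 42526)
l = 82839 (l = 42526 + 40313 = 82839)
l - (-923295 - 2444967) = 82839 - (-923295 - 2444967) = 82839 - 1*(-3368262) = 82839 + 3368262 = 3451101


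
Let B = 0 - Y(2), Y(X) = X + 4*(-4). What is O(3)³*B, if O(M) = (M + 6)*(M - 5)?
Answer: -81648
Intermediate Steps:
O(M) = (-5 + M)*(6 + M) (O(M) = (6 + M)*(-5 + M) = (-5 + M)*(6 + M))
Y(X) = -16 + X (Y(X) = X - 16 = -16 + X)
B = 14 (B = 0 - (-16 + 2) = 0 - 1*(-14) = 0 + 14 = 14)
O(3)³*B = (-30 + 3 + 3²)³*14 = (-30 + 3 + 9)³*14 = (-18)³*14 = -5832*14 = -81648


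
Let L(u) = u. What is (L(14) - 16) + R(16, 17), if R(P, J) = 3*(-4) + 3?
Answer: -11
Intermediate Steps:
R(P, J) = -9 (R(P, J) = -12 + 3 = -9)
(L(14) - 16) + R(16, 17) = (14 - 16) - 9 = -2 - 9 = -11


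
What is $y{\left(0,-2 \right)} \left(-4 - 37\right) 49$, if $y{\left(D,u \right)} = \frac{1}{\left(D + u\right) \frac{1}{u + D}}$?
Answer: $-2009$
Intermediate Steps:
$y{\left(D,u \right)} = 1$ ($y{\left(D,u \right)} = \frac{1}{\left(D + u\right) \frac{1}{D + u}} = 1^{-1} = 1$)
$y{\left(0,-2 \right)} \left(-4 - 37\right) 49 = 1 \left(-4 - 37\right) 49 = 1 \left(-41\right) 49 = \left(-41\right) 49 = -2009$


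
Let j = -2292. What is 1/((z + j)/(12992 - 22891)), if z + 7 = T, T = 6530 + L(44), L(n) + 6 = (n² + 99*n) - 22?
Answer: -9899/10495 ≈ -0.94321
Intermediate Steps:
L(n) = -28 + n² + 99*n (L(n) = -6 + ((n² + 99*n) - 22) = -6 + (-22 + n² + 99*n) = -28 + n² + 99*n)
T = 12794 (T = 6530 + (-28 + 44² + 99*44) = 6530 + (-28 + 1936 + 4356) = 6530 + 6264 = 12794)
z = 12787 (z = -7 + 12794 = 12787)
1/((z + j)/(12992 - 22891)) = 1/((12787 - 2292)/(12992 - 22891)) = 1/(10495/(-9899)) = 1/(10495*(-1/9899)) = 1/(-10495/9899) = -9899/10495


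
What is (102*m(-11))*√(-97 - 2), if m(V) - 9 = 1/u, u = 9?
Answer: 2788*I*√11 ≈ 9246.8*I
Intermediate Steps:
m(V) = 82/9 (m(V) = 9 + 1/9 = 9 + ⅑ = 82/9)
(102*m(-11))*√(-97 - 2) = (102*(82/9))*√(-97 - 2) = 2788*√(-99)/3 = 2788*(3*I*√11)/3 = 2788*I*√11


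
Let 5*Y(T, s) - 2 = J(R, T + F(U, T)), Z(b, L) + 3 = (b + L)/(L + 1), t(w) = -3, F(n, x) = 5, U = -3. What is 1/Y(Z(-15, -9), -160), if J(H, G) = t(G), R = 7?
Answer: -5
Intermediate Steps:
J(H, G) = -3
Z(b, L) = -3 + (L + b)/(1 + L) (Z(b, L) = -3 + (b + L)/(L + 1) = -3 + (L + b)/(1 + L))
Y(T, s) = -⅕ (Y(T, s) = ⅖ + (⅕)*(-3) = ⅖ - ⅗ = -⅕)
1/Y(Z(-15, -9), -160) = 1/(-⅕) = -5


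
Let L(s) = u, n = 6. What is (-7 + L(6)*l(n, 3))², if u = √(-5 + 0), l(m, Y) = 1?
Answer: (7 - I*√5)² ≈ 44.0 - 31.305*I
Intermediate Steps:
u = I*√5 (u = √(-5) = I*√5 ≈ 2.2361*I)
L(s) = I*√5
(-7 + L(6)*l(n, 3))² = (-7 + (I*√5)*1)² = (-7 + I*√5)²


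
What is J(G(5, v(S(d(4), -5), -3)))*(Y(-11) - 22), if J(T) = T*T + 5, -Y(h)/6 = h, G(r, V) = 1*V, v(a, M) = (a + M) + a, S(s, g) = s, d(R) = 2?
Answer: 264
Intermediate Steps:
v(a, M) = M + 2*a (v(a, M) = (M + a) + a = M + 2*a)
G(r, V) = V
Y(h) = -6*h
J(T) = 5 + T² (J(T) = T² + 5 = 5 + T²)
J(G(5, v(S(d(4), -5), -3)))*(Y(-11) - 22) = (5 + (-3 + 2*2)²)*(-6*(-11) - 22) = (5 + (-3 + 4)²)*(66 - 22) = (5 + 1²)*44 = (5 + 1)*44 = 6*44 = 264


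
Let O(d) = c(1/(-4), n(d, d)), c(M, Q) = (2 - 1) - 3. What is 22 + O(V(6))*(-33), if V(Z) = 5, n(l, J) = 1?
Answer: 88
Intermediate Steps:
c(M, Q) = -2 (c(M, Q) = 1 - 3 = -2)
O(d) = -2
22 + O(V(6))*(-33) = 22 - 2*(-33) = 22 + 66 = 88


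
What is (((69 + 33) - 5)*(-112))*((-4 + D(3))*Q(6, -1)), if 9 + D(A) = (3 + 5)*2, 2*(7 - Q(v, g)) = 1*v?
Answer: -130368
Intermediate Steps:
Q(v, g) = 7 - v/2
D(A) = 7 (D(A) = -9 + (3 + 5)*2 = -9 + 8*2 = -9 + 16 = 7)
(((69 + 33) - 5)*(-112))*((-4 + D(3))*Q(6, -1)) = (((69 + 33) - 5)*(-112))*((-4 + 7)*(7 - 1/2*6)) = ((102 - 5)*(-112))*(3*(7 - 3)) = (97*(-112))*(3*4) = -10864*12 = -130368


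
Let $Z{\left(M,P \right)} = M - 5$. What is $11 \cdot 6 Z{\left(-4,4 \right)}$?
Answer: $-594$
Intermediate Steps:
$Z{\left(M,P \right)} = -5 + M$
$11 \cdot 6 Z{\left(-4,4 \right)} = 11 \cdot 6 \left(-5 - 4\right) = 66 \left(-9\right) = -594$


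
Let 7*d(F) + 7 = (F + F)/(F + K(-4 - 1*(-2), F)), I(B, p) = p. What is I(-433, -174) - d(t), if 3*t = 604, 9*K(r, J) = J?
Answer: -6064/35 ≈ -173.26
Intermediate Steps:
K(r, J) = J/9
t = 604/3 (t = (1/3)*604 = 604/3 ≈ 201.33)
d(F) = -26/35 (d(F) = -1 + ((F + F)/(F + F/9))/7 = -1 + ((2*F)/((10*F/9)))/7 = -1 + ((2*F)*(9/(10*F)))/7 = -1 + (1/7)*(9/5) = -1 + 9/35 = -26/35)
I(-433, -174) - d(t) = -174 - 1*(-26/35) = -174 + 26/35 = -6064/35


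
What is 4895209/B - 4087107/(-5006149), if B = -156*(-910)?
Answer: 25086351349861/710672912040 ≈ 35.299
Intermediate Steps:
B = 141960
4895209/B - 4087107/(-5006149) = 4895209/141960 - 4087107/(-5006149) = 4895209*(1/141960) - 4087107*(-1/5006149) = 4895209/141960 + 4087107/5006149 = 25086351349861/710672912040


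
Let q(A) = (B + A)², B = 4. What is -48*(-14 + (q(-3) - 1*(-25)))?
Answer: -576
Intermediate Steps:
q(A) = (4 + A)²
-48*(-14 + (q(-3) - 1*(-25))) = -48*(-14 + ((4 - 3)² - 1*(-25))) = -48*(-14 + (1² + 25)) = -48*(-14 + (1 + 25)) = -48*(-14 + 26) = -48*12 = -576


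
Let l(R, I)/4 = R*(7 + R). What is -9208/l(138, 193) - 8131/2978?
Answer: -84778333/29794890 ≈ -2.8454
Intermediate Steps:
l(R, I) = 4*R*(7 + R) (l(R, I) = 4*(R*(7 + R)) = 4*R*(7 + R))
-9208/l(138, 193) - 8131/2978 = -9208*1/(552*(7 + 138)) - 8131/2978 = -9208/(4*138*145) - 8131*1/2978 = -9208/80040 - 8131/2978 = -9208*1/80040 - 8131/2978 = -1151/10005 - 8131/2978 = -84778333/29794890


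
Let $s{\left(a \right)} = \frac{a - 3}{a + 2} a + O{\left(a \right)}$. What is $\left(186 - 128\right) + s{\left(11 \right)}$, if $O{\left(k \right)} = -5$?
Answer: $\frac{777}{13} \approx 59.769$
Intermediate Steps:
$s{\left(a \right)} = -5 + \frac{a \left(-3 + a\right)}{2 + a}$ ($s{\left(a \right)} = \frac{a - 3}{a + 2} a - 5 = \frac{-3 + a}{2 + a} a - 5 = \frac{a \left(-3 + a\right)}{2 + a} - 5 = -5 + \frac{a \left(-3 + a\right)}{2 + a}$)
$\left(186 - 128\right) + s{\left(11 \right)} = \left(186 - 128\right) + \frac{-10 + 11^{2} - 88}{2 + 11} = 58 + \frac{-10 + 121 - 88}{13} = 58 + \frac{1}{13} \cdot 23 = 58 + \frac{23}{13} = \frac{777}{13}$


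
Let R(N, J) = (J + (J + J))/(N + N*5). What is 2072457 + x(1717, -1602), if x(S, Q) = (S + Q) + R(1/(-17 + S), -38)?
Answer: 2040272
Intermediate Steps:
R(N, J) = J/(2*N) (R(N, J) = (J + 2*J)/(N + 5*N) = (3*J)/((6*N)) = (3*J)*(1/(6*N)) = J/(2*N))
x(S, Q) = 323 + Q - 18*S (x(S, Q) = (S + Q) + (½)*(-38)/1/(-17 + S) = (Q + S) + (½)*(-38)*(-17 + S) = (Q + S) + (323 - 19*S) = 323 + Q - 18*S)
2072457 + x(1717, -1602) = 2072457 + (323 - 1602 - 18*1717) = 2072457 + (323 - 1602 - 30906) = 2072457 - 32185 = 2040272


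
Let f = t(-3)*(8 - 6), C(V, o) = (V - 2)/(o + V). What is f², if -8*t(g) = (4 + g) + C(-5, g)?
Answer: 225/1024 ≈ 0.21973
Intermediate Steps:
C(V, o) = (-2 + V)/(V + o)
t(g) = -½ - g/8 + 7/(8*(-5 + g)) (t(g) = -((4 + g) + (-2 - 5)/(-5 + g))/8 = -((4 + g) - 7/(-5 + g))/8 = -(4 + g - 7/(-5 + g))/8 = -½ - g/8 + 7/(8*(-5 + g)))
f = -15/32 (f = ((27 - 3 - 1*(-3)²)/(8*(-5 - 3)))*(8 - 6) = ((⅛)*(27 - 3 - 1*9)/(-8))*2 = ((⅛)*(-⅛)*(27 - 3 - 9))*2 = ((⅛)*(-⅛)*15)*2 = -15/64*2 = -15/32 ≈ -0.46875)
f² = (-15/32)² = 225/1024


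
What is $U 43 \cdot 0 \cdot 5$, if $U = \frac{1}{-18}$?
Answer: $0$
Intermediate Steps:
$U = - \frac{1}{18} \approx -0.055556$
$U 43 \cdot 0 \cdot 5 = \left(- \frac{1}{18}\right) 43 \cdot 0 \cdot 5 = \left(- \frac{43}{18}\right) 0 = 0$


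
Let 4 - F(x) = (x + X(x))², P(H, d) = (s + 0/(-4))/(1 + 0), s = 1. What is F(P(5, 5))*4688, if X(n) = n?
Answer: 0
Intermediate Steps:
P(H, d) = 1 (P(H, d) = (1 + 0/(-4))/(1 + 0) = (1 + 0*(-¼))/1 = (1 + 0)*1 = 1*1 = 1)
F(x) = 4 - 4*x² (F(x) = 4 - (x + x)² = 4 - (2*x)² = 4 - 4*x²)
F(P(5, 5))*4688 = (4 - 4*1²)*4688 = (4 - 4*1)*4688 = (4 - 4)*4688 = 0*4688 = 0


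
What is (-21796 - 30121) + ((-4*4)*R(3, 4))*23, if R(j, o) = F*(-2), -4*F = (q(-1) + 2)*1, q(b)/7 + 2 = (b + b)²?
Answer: -54861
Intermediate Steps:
q(b) = -14 + 28*b² (q(b) = -14 + 7*(b + b)² = -14 + 7*(2*b)² = -14 + 7*(4*b²) = -14 + 28*b²)
F = -4 (F = -((-14 + 28*(-1)²) + 2)/4 = -((-14 + 28*1) + 2)/4 = -((-14 + 28) + 2)/4 = -(14 + 2)/4 = -4 ≈ -4.0000)
R(j, o) = 8 (R(j, o) = -4*(-2) = 8)
(-21796 - 30121) + ((-4*4)*R(3, 4))*23 = (-21796 - 30121) + (-4*4*8)*23 = -51917 - 16*8*23 = -51917 - 128*23 = -51917 - 2944 = -54861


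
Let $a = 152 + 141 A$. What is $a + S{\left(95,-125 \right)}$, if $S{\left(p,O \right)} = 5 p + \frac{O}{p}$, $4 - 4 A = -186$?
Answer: $\frac{278281}{38} \approx 7323.2$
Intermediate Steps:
$A = \frac{95}{2}$ ($A = 1 - - \frac{93}{2} = 1 + \frac{93}{2} = \frac{95}{2} \approx 47.5$)
$a = \frac{13699}{2}$ ($a = 152 + 141 \cdot \frac{95}{2} = 152 + \frac{13395}{2} = \frac{13699}{2} \approx 6849.5$)
$a + S{\left(95,-125 \right)} = \frac{13699}{2} + \left(5 \cdot 95 - \frac{125}{95}\right) = \frac{13699}{2} + \left(475 - \frac{25}{19}\right) = \frac{13699}{2} + \frac{9000}{19} = \frac{278281}{38}$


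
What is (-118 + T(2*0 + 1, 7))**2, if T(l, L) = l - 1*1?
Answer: 13924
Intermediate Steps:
T(l, L) = -1 + l (T(l, L) = l - 1 = -1 + l)
(-118 + T(2*0 + 1, 7))**2 = (-118 + (-1 + (2*0 + 1)))**2 = (-118 + (-1 + (0 + 1)))**2 = (-118 + (-1 + 1))**2 = (-118 + 0)**2 = (-118)**2 = 13924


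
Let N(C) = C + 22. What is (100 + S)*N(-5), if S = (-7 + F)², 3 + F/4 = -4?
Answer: 22525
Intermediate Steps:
F = -28 (F = -12 + 4*(-4) = -12 - 16 = -28)
S = 1225 (S = (-7 - 28)² = (-35)² = 1225)
N(C) = 22 + C
(100 + S)*N(-5) = (100 + 1225)*(22 - 5) = 1325*17 = 22525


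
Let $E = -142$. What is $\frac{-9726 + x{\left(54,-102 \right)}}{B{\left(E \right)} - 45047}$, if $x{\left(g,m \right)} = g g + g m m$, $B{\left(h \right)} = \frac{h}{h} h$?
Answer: $- \frac{185002}{15063} \approx -12.282$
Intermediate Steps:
$B{\left(h \right)} = h$ ($B{\left(h \right)} = 1 h = h$)
$x{\left(g,m \right)} = g^{2} + g m^{2}$
$\frac{-9726 + x{\left(54,-102 \right)}}{B{\left(E \right)} - 45047} = \frac{-9726 + 54 \left(54 + \left(-102\right)^{2}\right)}{-142 - 45047} = \frac{-9726 + 54 \left(54 + 10404\right)}{-45189} = \left(-9726 + 54 \cdot 10458\right) \left(- \frac{1}{45189}\right) = \left(-9726 + 564732\right) \left(- \frac{1}{45189}\right) = 555006 \left(- \frac{1}{45189}\right) = - \frac{185002}{15063}$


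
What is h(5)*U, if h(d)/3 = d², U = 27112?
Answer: 2033400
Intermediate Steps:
h(d) = 3*d²
h(5)*U = (3*5²)*27112 = (3*25)*27112 = 75*27112 = 2033400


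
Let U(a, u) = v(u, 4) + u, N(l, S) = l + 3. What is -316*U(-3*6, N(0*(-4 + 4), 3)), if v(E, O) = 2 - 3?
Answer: -632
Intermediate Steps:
v(E, O) = -1
N(l, S) = 3 + l
U(a, u) = -1 + u
-316*U(-3*6, N(0*(-4 + 4), 3)) = -316*(-1 + (3 + 0*(-4 + 4))) = -316*(-1 + (3 + 0*0)) = -316*(-1 + (3 + 0)) = -316*(-1 + 3) = -316*2 = -632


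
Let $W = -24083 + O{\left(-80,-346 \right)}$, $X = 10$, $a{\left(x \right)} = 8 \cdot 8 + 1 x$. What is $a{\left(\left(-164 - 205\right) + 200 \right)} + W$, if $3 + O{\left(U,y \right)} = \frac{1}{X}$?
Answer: $- \frac{241909}{10} \approx -24191.0$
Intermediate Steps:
$a{\left(x \right)} = 64 + x$
$O{\left(U,y \right)} = - \frac{29}{10}$ ($O{\left(U,y \right)} = -3 + \frac{1}{10} = - \frac{29}{10}$)
$W = - \frac{240859}{10}$ ($W = -24083 - \frac{29}{10} = - \frac{240859}{10} \approx -24086.0$)
$a{\left(\left(-164 - 205\right) + 200 \right)} + W = \left(64 + \left(\left(-164 - 205\right) + 200\right)\right) - \frac{240859}{10} = \left(64 + \left(-369 + 200\right)\right) - \frac{240859}{10} = \left(64 - 169\right) - \frac{240859}{10} = -105 - \frac{240859}{10} = - \frac{241909}{10}$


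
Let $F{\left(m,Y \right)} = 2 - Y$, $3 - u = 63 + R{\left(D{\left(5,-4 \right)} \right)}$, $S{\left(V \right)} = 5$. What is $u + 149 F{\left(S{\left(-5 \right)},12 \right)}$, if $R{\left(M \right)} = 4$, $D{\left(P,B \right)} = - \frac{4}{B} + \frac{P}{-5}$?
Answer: $-1554$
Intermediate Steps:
$D{\left(P,B \right)} = - \frac{4}{B} - \frac{P}{5}$ ($D{\left(P,B \right)} = - \frac{4}{B} + P \left(- \frac{1}{5}\right) = - \frac{4}{B} - \frac{P}{5}$)
$u = -64$ ($u = 3 - \left(63 + 4\right) = 3 - 67 = -64$)
$u + 149 F{\left(S{\left(-5 \right)},12 \right)} = -64 + 149 \left(2 - 12\right) = -64 + 149 \left(-10\right) = -64 - 1490 = -1554$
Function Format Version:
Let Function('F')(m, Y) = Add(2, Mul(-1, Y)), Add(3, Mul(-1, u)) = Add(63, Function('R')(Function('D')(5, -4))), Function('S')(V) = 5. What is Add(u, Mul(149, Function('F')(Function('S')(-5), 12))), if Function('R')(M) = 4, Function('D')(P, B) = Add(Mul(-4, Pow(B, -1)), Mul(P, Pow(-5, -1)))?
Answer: -1554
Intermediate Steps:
Function('D')(P, B) = Add(Mul(-4, Pow(B, -1)), Mul(Rational(-1, 5), P)) (Function('D')(P, B) = Add(Mul(-4, Pow(B, -1)), Mul(P, Rational(-1, 5))) = Add(Mul(-4, Pow(B, -1)), Mul(Rational(-1, 5), P)))
u = -64 (u = Add(3, Mul(-1, Add(63, 4))) = Add(3, Mul(-1, 67)) = Add(3, -67) = -64)
Add(u, Mul(149, Function('F')(Function('S')(-5), 12))) = Add(-64, Mul(149, Add(2, Mul(-1, 12)))) = Add(-64, Mul(149, Add(2, -12))) = Add(-64, Mul(149, -10)) = Add(-64, -1490) = -1554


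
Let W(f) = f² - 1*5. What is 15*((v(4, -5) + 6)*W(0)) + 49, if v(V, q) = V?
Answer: -701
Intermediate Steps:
W(f) = -5 + f² (W(f) = f² - 5 = -5 + f²)
15*((v(4, -5) + 6)*W(0)) + 49 = 15*((4 + 6)*(-5 + 0²)) + 49 = 15*(10*(-5 + 0)) + 49 = 15*(10*(-5)) + 49 = 15*(-50) + 49 = -750 + 49 = -701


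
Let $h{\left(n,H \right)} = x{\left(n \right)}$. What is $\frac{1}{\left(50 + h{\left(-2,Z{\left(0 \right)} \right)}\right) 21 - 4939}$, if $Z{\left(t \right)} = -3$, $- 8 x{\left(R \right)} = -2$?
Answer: $- \frac{4}{15535} \approx -0.00025748$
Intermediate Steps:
$x{\left(R \right)} = \frac{1}{4}$ ($x{\left(R \right)} = \left(- \frac{1}{8}\right) \left(-2\right) = \frac{1}{4}$)
$h{\left(n,H \right)} = \frac{1}{4}$
$\frac{1}{\left(50 + h{\left(-2,Z{\left(0 \right)} \right)}\right) 21 - 4939} = \frac{1}{\left(50 + \frac{1}{4}\right) 21 - 4939} = \frac{1}{\frac{201}{4} \cdot 21 - 4939} = \frac{1}{\frac{4221}{4} - 4939} = \frac{1}{- \frac{15535}{4}} = - \frac{4}{15535}$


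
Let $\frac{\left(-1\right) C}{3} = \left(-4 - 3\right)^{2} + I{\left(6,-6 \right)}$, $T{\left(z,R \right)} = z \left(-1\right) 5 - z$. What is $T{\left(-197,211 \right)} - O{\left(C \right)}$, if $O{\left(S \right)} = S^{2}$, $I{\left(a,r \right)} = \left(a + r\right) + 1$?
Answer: $-21318$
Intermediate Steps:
$I{\left(a,r \right)} = 1 + a + r$
$T{\left(z,R \right)} = - 6 z$ ($T{\left(z,R \right)} = - z 5 - z = - 5 z - z = - 6 z$)
$C = -150$ ($C = - 3 \left(\left(-4 - 3\right)^{2} + \left(1 + 6 - 6\right)\right) = - 3 \left(\left(-7\right)^{2} + 1\right) = - 3 \left(49 + 1\right) = \left(-3\right) 50 = -150$)
$T{\left(-197,211 \right)} - O{\left(C \right)} = \left(-6\right) \left(-197\right) - \left(-150\right)^{2} = 1182 - 22500 = -21318$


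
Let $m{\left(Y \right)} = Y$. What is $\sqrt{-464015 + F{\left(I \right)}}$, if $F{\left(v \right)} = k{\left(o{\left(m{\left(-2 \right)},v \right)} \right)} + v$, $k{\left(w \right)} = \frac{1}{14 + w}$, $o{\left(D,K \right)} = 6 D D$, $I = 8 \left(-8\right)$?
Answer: $\frac{i \sqrt{670130038}}{38} \approx 681.23 i$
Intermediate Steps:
$I = -64$
$o{\left(D,K \right)} = 6 D^{2}$
$F{\left(v \right)} = \frac{1}{38} + v$ ($F{\left(v \right)} = \frac{1}{14 + 6 \left(-2\right)^{2}} + v = \frac{1}{14 + 6 \cdot 4} + v = \frac{1}{14 + 24} + v = \frac{1}{38} + v$)
$\sqrt{-464015 + F{\left(I \right)}} = \sqrt{-464015 + \left(\frac{1}{38} - 64\right)} = \sqrt{-464015 - \frac{2431}{38}} = \sqrt{- \frac{17635001}{38}} = \frac{i \sqrt{670130038}}{38}$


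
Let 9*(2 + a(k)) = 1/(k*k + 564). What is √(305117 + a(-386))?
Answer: √15355960628131390/224340 ≈ 552.37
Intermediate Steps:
a(k) = -2 + 1/(9*(564 + k²)) (a(k) = -2 + 1/(9*(k*k + 564)) = -2 + 1/(9*(k² + 564)) = -2 + 1/(9*(564 + k²)))
√(305117 + a(-386)) = √(305117 + (-10151 - 18*(-386)²)/(9*(564 + (-386)²))) = √(305117 + (-10151 - 18*148996)/(9*(564 + 148996))) = √(305117 + (⅑)*(-10151 - 2681928)/149560) = √(305117 + (⅑)*(1/149560)*(-2692079)) = √(305117 - 2692079/1346040) = √(410696994601/1346040) = √15355960628131390/224340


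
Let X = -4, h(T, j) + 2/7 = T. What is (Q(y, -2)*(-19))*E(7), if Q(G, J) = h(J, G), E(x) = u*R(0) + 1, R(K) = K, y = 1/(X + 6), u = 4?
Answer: 304/7 ≈ 43.429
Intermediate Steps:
h(T, j) = -2/7 + T
y = 1/2 (y = 1/(-4 + 6) = 1/2 ≈ 0.50000)
E(x) = 1 (E(x) = 4*0 + 1 = 0 + 1 = 1)
Q(G, J) = -2/7 + J
(Q(y, -2)*(-19))*E(7) = ((-2/7 - 2)*(-19))*1 = -16/7*(-19)*1 = (304/7)*1 = 304/7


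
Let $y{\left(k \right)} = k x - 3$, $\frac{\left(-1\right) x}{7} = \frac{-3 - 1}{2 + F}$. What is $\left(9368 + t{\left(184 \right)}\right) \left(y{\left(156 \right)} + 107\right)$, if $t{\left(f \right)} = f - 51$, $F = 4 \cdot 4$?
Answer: $3293680$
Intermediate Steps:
$F = 16$
$t{\left(f \right)} = -51 + f$
$x = \frac{14}{9}$ ($x = - 7 \frac{-3 - 1}{2 + 16} = - 7 \left(- \frac{4}{18}\right) = - 7 \left(\left(-4\right) \frac{1}{18}\right) = \left(-7\right) \left(- \frac{2}{9}\right) = \frac{14}{9} \approx 1.5556$)
$y{\left(k \right)} = -3 + \frac{14 k}{9}$ ($y{\left(k \right)} = k \frac{14}{9} - 3 = \frac{14 k}{9} - 3 = -3 + \frac{14 k}{9}$)
$\left(9368 + t{\left(184 \right)}\right) \left(y{\left(156 \right)} + 107\right) = \left(9368 + \left(-51 + 184\right)\right) \left(\left(-3 + \frac{14}{9} \cdot 156\right) + 107\right) = \left(9368 + 133\right) \left(\left(-3 + \frac{728}{3}\right) + 107\right) = 9501 \left(\frac{719}{3} + 107\right) = 9501 \cdot \frac{1040}{3} = 3293680$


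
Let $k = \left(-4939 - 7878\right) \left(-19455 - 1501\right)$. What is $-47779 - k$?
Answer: $-268640831$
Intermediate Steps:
$k = 268593052$ ($k = \left(-12817\right) \left(-20956\right) = 268593052$)
$-47779 - k = -47779 - 268593052 = -268640831$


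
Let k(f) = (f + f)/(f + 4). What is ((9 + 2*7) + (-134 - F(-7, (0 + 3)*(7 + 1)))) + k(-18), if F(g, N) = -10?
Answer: -689/7 ≈ -98.429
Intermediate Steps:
k(f) = 2*f/(4 + f) (k(f) = (2*f)/(4 + f) = 2*f/(4 + f))
((9 + 2*7) + (-134 - F(-7, (0 + 3)*(7 + 1)))) + k(-18) = ((9 + 2*7) + (-134 - 1*(-10))) + 2*(-18)/(4 - 18) = ((9 + 14) + (-134 + 10)) + 2*(-18)/(-14) = (23 - 124) + 2*(-18)*(-1/14) = -101 + 18/7 = -689/7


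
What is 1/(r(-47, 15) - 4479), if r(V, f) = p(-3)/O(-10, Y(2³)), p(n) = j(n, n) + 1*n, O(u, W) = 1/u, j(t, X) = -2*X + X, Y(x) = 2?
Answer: -1/4479 ≈ -0.00022326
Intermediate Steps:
j(t, X) = -X
p(n) = 0 (p(n) = -n + 1*n = -n + n = 0)
r(V, f) = 0 (r(V, f) = 0/(1/(-10)) = 0/(-⅒) = 0*(-10) = 0)
1/(r(-47, 15) - 4479) = 1/(0 - 4479) = 1/(-4479) = -1/4479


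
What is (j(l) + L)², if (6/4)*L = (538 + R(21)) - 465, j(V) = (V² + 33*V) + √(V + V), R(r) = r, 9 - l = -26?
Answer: 53700214/9 + 14656*√70/3 ≈ 6.0076e+6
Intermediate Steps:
l = 35 (l = 9 - 1*(-26) = 9 + 26 = 35)
j(V) = V² + 33*V + √2*√V (j(V) = (V² + 33*V) + √(2*V) = (V² + 33*V) + √2*√V = V² + 33*V + √2*√V)
L = 188/3 (L = 2*((538 + 21) - 465)/3 = 2*(559 - 465)/3 = (⅔)*94 = 188/3 ≈ 62.667)
(j(l) + L)² = ((35² + 33*35 + √2*√35) + 188/3)² = ((1225 + 1155 + √70) + 188/3)² = ((2380 + √70) + 188/3)² = (7328/3 + √70)²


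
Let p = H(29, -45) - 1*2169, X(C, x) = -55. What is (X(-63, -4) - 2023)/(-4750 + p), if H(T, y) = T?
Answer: 1039/3445 ≈ 0.30160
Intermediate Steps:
p = -2140 (p = 29 - 1*2169 = 29 - 2169 = -2140)
(X(-63, -4) - 2023)/(-4750 + p) = (-55 - 2023)/(-4750 - 2140) = -2078/(-6890) = -2078*(-1/6890) = 1039/3445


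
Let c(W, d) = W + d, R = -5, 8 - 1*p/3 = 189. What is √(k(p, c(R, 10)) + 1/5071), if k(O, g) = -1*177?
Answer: I*√4551557186/5071 ≈ 13.304*I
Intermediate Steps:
p = -543 (p = 24 - 3*189 = 24 - 567 = -543)
k(O, g) = -177
√(k(p, c(R, 10)) + 1/5071) = √(-177 + 1/5071) = √(-897566/5071) = I*√4551557186/5071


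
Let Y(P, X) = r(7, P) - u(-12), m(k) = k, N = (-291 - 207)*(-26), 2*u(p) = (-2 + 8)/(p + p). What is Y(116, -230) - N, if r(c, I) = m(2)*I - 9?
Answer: -101799/8 ≈ -12725.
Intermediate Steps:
u(p) = 3/(2*p) (u(p) = ((-2 + 8)/(p + p))/2 = (6/((2*p)))/2 = (6*(1/(2*p)))/2 = (3/p)/2 = 3/(2*p))
N = 12948 (N = -498*(-26) = 12948)
r(c, I) = -9 + 2*I (r(c, I) = 2*I - 9 = -9 + 2*I)
Y(P, X) = -71/8 + 2*P (Y(P, X) = (-9 + 2*P) - 3/(2*(-12)) = (-9 + 2*P) - 3*(-1)/(2*12) = (-9 + 2*P) - 1*(-⅛) = (-9 + 2*P) + ⅛ = -71/8 + 2*P)
Y(116, -230) - N = (-71/8 + 2*116) - 1*12948 = (-71/8 + 232) - 12948 = 1785/8 - 12948 = -101799/8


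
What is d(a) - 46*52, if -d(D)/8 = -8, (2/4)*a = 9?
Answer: -2328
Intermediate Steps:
a = 18 (a = 2*9 = 18)
d(D) = 64 (d(D) = -8*(-8) = 64)
d(a) - 46*52 = 64 - 46*52 = 64 - 2392 = -2328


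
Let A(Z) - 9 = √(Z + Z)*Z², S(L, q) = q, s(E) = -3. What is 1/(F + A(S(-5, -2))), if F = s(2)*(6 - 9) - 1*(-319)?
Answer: 337/113633 - 8*I/113633 ≈ 0.0029657 - 7.0402e-5*I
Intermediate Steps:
F = 328 (F = -3*(6 - 9) - 1*(-319) = -3*(-3) + 319 = 9 + 319 = 328)
A(Z) = 9 + √2*Z^(5/2) (A(Z) = 9 + √(Z + Z)*Z² = 9 + √(2*Z)*Z² = 9 + (√2*√Z)*Z² = 9 + √2*Z^(5/2))
1/(F + A(S(-5, -2))) = 1/(328 + (9 + √2*(-2)^(5/2))) = 1/(328 + (9 + √2*(4*I*√2))) = 1/(328 + (9 + 8*I)) = 1/(337 + 8*I) = (337 - 8*I)/113633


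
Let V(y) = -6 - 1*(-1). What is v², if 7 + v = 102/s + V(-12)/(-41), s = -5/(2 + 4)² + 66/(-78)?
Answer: 4356312003684/357247801 ≈ 12194.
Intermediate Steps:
s = -461/468 (s = -5/(6²) + 66*(-1/78) = -5/36 - 11/13 = -461/468 ≈ -0.98504)
V(y) = -5 (V(y) = -6 + 1 = -5)
v = -2087178/18901 (v = -7 + (102/(-461/468) - 5/(-41)) = -7 + (102*(-468/461) - 5*(-1/41)) = -7 + (-47736/461 + 5/41) = -7 - 1954871/18901 = -2087178/18901 ≈ -110.43)
v² = (-2087178/18901)² = 4356312003684/357247801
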